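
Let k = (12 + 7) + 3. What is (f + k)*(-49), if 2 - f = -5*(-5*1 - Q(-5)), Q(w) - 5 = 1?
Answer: 1519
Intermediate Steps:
Q(w) = 6 (Q(w) = 5 + 1 = 6)
k = 22 (k = 19 + 3 = 22)
f = -53 (f = 2 - (-5)*(-5*1 - 1*6) = 2 - (-5)*(-5 - 6) = 2 - (-5)*(-11) = 2 - 1*55 = 2 - 55 = -53)
(f + k)*(-49) = (-53 + 22)*(-49) = -31*(-49) = 1519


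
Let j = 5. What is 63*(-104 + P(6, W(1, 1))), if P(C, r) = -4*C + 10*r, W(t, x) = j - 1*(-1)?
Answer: -4284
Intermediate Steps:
W(t, x) = 6 (W(t, x) = 5 - 1*(-1) = 5 + 1 = 6)
63*(-104 + P(6, W(1, 1))) = 63*(-104 + (-4*6 + 10*6)) = 63*(-104 + (-24 + 60)) = 63*(-104 + 36) = 63*(-68) = -4284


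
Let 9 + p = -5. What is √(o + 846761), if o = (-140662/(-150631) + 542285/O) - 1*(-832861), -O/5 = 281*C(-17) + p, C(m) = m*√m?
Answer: √150631*√((3558382936383 + 1208596678801888*I*√17)/(14 + 4777*I*√17))/150631 ≈ 1296.0 - 0.0021244*I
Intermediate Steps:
p = -14 (p = -9 - 5 = -14)
C(m) = m^(3/2)
O = 70 + 23885*I*√17 (O = -5*(281*(-17)^(3/2) - 14) = -5*(281*(-17*I*√17) - 14) = -5*(-4777*I*√17 - 14) = -5*(-14 - 4777*I*√17) = 70 + 23885*I*√17 ≈ 70.0 + 98480.0*I)
o = 125454825953/150631 + 542285/(70 + 23885*I*√17) (o = (-140662/(-150631) + 542285/(70 + 23885*I*√17)) - 1*(-832861) = (-140662*(-1/150631) + 542285/(70 + 23885*I*√17)) + 832861 = (140662/150631 + 542285/(70 + 23885*I*√17)) + 832861 = 125454825953/150631 + 542285/(70 + 23885*I*√17) ≈ 8.3286e+5 - 5.5065*I)
√(o + 846761) = √((48668392027687350455/58435125706659 - 518099089*I*√17/387935589) + 846761) = √(98148977506183631954/58435125706659 - 518099089*I*√17/387935589)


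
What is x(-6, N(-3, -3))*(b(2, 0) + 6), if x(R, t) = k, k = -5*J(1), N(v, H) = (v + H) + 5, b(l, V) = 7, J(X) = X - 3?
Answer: 130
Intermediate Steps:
J(X) = -3 + X
N(v, H) = 5 + H + v (N(v, H) = (H + v) + 5 = 5 + H + v)
k = 10 (k = -5*(-3 + 1) = -5*(-2) = 10)
x(R, t) = 10
x(-6, N(-3, -3))*(b(2, 0) + 6) = 10*(7 + 6) = 10*13 = 130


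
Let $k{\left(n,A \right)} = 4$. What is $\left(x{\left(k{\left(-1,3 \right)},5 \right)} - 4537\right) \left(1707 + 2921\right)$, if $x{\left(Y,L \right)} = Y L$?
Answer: $-20904676$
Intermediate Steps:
$x{\left(Y,L \right)} = L Y$
$\left(x{\left(k{\left(-1,3 \right)},5 \right)} - 4537\right) \left(1707 + 2921\right) = \left(5 \cdot 4 - 4537\right) \left(1707 + 2921\right) = \left(20 - 4537\right) 4628 = \left(-4517\right) 4628 = -20904676$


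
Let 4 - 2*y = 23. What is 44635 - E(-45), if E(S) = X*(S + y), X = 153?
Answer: 105947/2 ≈ 52974.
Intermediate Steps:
y = -19/2 (y = 2 - 1/2*23 = 2 - 23/2 = -19/2 ≈ -9.5000)
E(S) = -2907/2 + 153*S (E(S) = 153*(S - 19/2) = 153*(-19/2 + S) = -2907/2 + 153*S)
44635 - E(-45) = 44635 - (-2907/2 + 153*(-45)) = 44635 - (-2907/2 - 6885) = 44635 - 1*(-16677/2) = 44635 + 16677/2 = 105947/2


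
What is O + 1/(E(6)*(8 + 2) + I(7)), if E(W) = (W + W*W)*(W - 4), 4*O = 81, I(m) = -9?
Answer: 67315/3324 ≈ 20.251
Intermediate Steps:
O = 81/4 (O = (1/4)*81 = 81/4 ≈ 20.250)
E(W) = (-4 + W)*(W + W**2) (E(W) = (W + W**2)*(-4 + W) = (-4 + W)*(W + W**2))
O + 1/(E(6)*(8 + 2) + I(7)) = 81/4 + 1/((6*(-4 + 6**2 - 3*6))*(8 + 2) - 9) = 81/4 + 1/((6*(-4 + 36 - 18))*10 - 9) = 81/4 + 1/((6*14)*10 - 9) = 81/4 + 1/(84*10 - 9) = 81/4 + 1/(840 - 9) = 81/4 + 1/831 = 67315/3324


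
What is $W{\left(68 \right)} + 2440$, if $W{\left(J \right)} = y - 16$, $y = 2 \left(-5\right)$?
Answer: $2414$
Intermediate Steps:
$y = -10$
$W{\left(J \right)} = -26$ ($W{\left(J \right)} = -10 - 16 = -26$)
$W{\left(68 \right)} + 2440 = -26 + 2440 = 2414$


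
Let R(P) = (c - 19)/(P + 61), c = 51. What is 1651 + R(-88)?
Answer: 44545/27 ≈ 1649.8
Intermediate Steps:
R(P) = 32/(61 + P) (R(P) = (51 - 19)/(P + 61) = 32/(61 + P))
1651 + R(-88) = 1651 + 32/(61 - 88) = 1651 + 32/(-27) = 1651 + 32*(-1/27) = 1651 - 32/27 = 44545/27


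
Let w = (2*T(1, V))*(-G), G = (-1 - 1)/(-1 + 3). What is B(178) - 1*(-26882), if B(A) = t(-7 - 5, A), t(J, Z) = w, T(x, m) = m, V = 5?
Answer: 26892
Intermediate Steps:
G = -1 (G = -2/2 = -2*½ = -1)
w = 10 (w = (2*5)*(-1*(-1)) = 10*1 = 10)
t(J, Z) = 10
B(A) = 10
B(178) - 1*(-26882) = 10 - 1*(-26882) = 10 + 26882 = 26892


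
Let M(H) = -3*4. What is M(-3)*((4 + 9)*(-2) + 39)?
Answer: -156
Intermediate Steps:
M(H) = -12
M(-3)*((4 + 9)*(-2) + 39) = -12*((4 + 9)*(-2) + 39) = -12*(13*(-2) + 39) = -12*(-26 + 39) = -12*13 = -156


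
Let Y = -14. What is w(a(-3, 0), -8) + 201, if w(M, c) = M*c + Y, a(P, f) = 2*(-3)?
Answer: 235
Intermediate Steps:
a(P, f) = -6
w(M, c) = -14 + M*c (w(M, c) = M*c - 14 = -14 + M*c)
w(a(-3, 0), -8) + 201 = (-14 - 6*(-8)) + 201 = (-14 + 48) + 201 = 34 + 201 = 235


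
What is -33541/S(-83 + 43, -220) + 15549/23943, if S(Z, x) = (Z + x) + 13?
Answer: 268970922/1971307 ≈ 136.44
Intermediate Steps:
S(Z, x) = 13 + Z + x
-33541/S(-83 + 43, -220) + 15549/23943 = -33541/(13 + (-83 + 43) - 220) + 15549/23943 = -33541/(13 - 40 - 220) + 15549*(1/23943) = -33541/(-247) + 5183/7981 = -33541*(-1/247) + 5183/7981 = 33541/247 + 5183/7981 = 268970922/1971307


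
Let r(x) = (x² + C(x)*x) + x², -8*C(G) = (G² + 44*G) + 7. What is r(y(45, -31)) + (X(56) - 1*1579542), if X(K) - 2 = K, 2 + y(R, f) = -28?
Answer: -6316931/4 ≈ -1.5792e+6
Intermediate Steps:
C(G) = -7/8 - 11*G/2 - G²/8 (C(G) = -((G² + 44*G) + 7)/8 = -(7 + G² + 44*G)/8 = -7/8 - 11*G/2 - G²/8)
y(R, f) = -30 (y(R, f) = -2 - 28 = -30)
X(K) = 2 + K
r(x) = 2*x² + x*(-7/8 - 11*x/2 - x²/8) (r(x) = (x² + (-7/8 - 11*x/2 - x²/8)*x) + x² = (x² + x*(-7/8 - 11*x/2 - x²/8)) + x² = 2*x² + x*(-7/8 - 11*x/2 - x²/8))
r(y(45, -31)) + (X(56) - 1*1579542) = -⅛*(-30)*(7 + (-30)² + 28*(-30)) + ((2 + 56) - 1*1579542) = -⅛*(-30)*(7 + 900 - 840) + (58 - 1579542) = -⅛*(-30)*67 - 1579484 = 1005/4 - 1579484 = -6316931/4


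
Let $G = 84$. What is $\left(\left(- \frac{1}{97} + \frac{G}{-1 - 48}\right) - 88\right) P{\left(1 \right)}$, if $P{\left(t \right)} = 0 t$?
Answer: $0$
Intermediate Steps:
$P{\left(t \right)} = 0$
$\left(\left(- \frac{1}{97} + \frac{G}{-1 - 48}\right) - 88\right) P{\left(1 \right)} = \left(\left(- \frac{1}{97} + \frac{84}{-1 - 48}\right) - 88\right) 0 = \left(\left(\left(-1\right) \frac{1}{97} + \frac{84}{-1 - 48}\right) - 88\right) 0 = \left(\left(- \frac{1}{97} + \frac{84}{-49}\right) - 88\right) 0 = \left(\left(- \frac{1}{97} + 84 \left(- \frac{1}{49}\right)\right) - 88\right) 0 = \left(\left(- \frac{1}{97} - \frac{12}{7}\right) - 88\right) 0 = \left(- \frac{1171}{679} - 88\right) 0 = \left(- \frac{60923}{679}\right) 0 = 0$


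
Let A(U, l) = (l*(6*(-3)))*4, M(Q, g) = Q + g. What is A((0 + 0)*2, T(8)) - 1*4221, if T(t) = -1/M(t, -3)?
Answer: -21033/5 ≈ -4206.6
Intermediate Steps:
T(t) = -1/(-3 + t) (T(t) = -1/(t - 3) = -1/(-3 + t))
A(U, l) = -72*l (A(U, l) = (l*(-18))*4 = -18*l*4 = -72*l)
A((0 + 0)*2, T(8)) - 1*4221 = -(-72)/(-3 + 8) - 1*4221 = -(-72)/5 - 4221 = -72*(-⅕) - 4221 = 72/5 - 4221 = -21033/5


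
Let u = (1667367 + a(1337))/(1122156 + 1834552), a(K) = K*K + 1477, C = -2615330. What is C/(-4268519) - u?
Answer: -7020997428707/12620764275452 ≈ -0.55630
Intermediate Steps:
a(K) = 1477 + K² (a(K) = K² + 1477 = 1477 + K²)
u = 3456413/2956708 (u = (1667367 + (1477 + 1337²))/(1122156 + 1834552) = (1667367 + (1477 + 1787569))/2956708 = (1667367 + 1789046)*(1/2956708) = 3456413*(1/2956708) = 3456413/2956708 ≈ 1.1690)
C/(-4268519) - u = -2615330/(-4268519) - 1*3456413/2956708 = -2615330*(-1/4268519) - 3456413/2956708 = 2615330/4268519 - 3456413/2956708 = -7020997428707/12620764275452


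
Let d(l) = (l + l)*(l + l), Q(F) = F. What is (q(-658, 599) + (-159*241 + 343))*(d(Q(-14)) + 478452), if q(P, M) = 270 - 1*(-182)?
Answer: -17982851664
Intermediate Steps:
d(l) = 4*l² (d(l) = (2*l)*(2*l) = 4*l²)
q(P, M) = 452 (q(P, M) = 270 + 182 = 452)
(q(-658, 599) + (-159*241 + 343))*(d(Q(-14)) + 478452) = (452 + (-159*241 + 343))*(4*(-14)² + 478452) = (452 + (-38319 + 343))*(4*196 + 478452) = (452 - 37976)*(784 + 478452) = -37524*479236 = -17982851664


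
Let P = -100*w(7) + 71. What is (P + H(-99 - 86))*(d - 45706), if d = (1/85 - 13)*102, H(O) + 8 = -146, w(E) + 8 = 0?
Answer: -168605418/5 ≈ -3.3721e+7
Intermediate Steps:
w(E) = -8 (w(E) = -8 + 0 = -8)
H(O) = -154 (H(O) = -8 - 146 = -154)
P = 871 (P = -100*(-8) + 71 = 800 + 71 = 871)
d = -6624/5 (d = (1/85 - 13)*102 = -1104/85*102 = -6624/5 ≈ -1324.8)
(P + H(-99 - 86))*(d - 45706) = (871 - 154)*(-6624/5 - 45706) = 717*(-235154/5) = -168605418/5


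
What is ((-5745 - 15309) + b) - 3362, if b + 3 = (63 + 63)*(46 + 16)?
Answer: -16607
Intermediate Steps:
b = 7809 (b = -3 + (63 + 63)*(46 + 16) = -3 + 126*62 = -3 + 7812 = 7809)
((-5745 - 15309) + b) - 3362 = ((-5745 - 15309) + 7809) - 3362 = (-21054 + 7809) - 3362 = -13245 - 3362 = -16607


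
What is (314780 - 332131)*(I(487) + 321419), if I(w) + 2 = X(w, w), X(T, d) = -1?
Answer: -5576889016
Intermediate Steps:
I(w) = -3 (I(w) = -2 - 1 = -3)
(314780 - 332131)*(I(487) + 321419) = (314780 - 332131)*(-3 + 321419) = -17351*321416 = -5576889016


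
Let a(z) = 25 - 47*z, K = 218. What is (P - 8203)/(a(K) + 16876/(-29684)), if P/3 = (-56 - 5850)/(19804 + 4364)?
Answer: 245224251177/305540959280 ≈ 0.80259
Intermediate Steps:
P = -2953/4028 (P = 3*((-56 - 5850)/(19804 + 4364)) = 3*(-5906/24168) = 3*(-5906*1/24168) = 3*(-2953/12084) = -2953/4028 ≈ -0.73312)
(P - 8203)/(a(K) + 16876/(-29684)) = (-2953/4028 - 8203)/((25 - 47*218) + 16876/(-29684)) = -33044637/(4028*((25 - 10246) + 16876*(-1/29684))) = -33044637/(4028*(-10221 - 4219/7421)) = -33044637/(4028*(-75854260/7421)) = -33044637/4028*(-7421/75854260) = 245224251177/305540959280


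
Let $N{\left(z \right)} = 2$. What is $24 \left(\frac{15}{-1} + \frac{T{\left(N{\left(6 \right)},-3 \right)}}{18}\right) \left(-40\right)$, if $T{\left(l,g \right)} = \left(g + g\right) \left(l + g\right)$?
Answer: $14080$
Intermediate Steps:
$T{\left(l,g \right)} = 2 g \left(g + l\right)$
$24 \left(\frac{15}{-1} + \frac{T{\left(N{\left(6 \right)},-3 \right)}}{18}\right) \left(-40\right) = 24 \left(\frac{15}{-1} + \frac{2 \left(-3\right) \left(-3 + 2\right)}{18}\right) \left(-40\right) = 24 \left(15 \left(-1\right) + 2 \left(-3\right) \left(-1\right) \frac{1}{18}\right) \left(-40\right) = 24 \left(-15 + 6 \cdot \frac{1}{18}\right) \left(-40\right) = 24 \left(-15 + \frac{1}{3}\right) \left(-40\right) = 24 \left(- \frac{44}{3}\right) \left(-40\right) = \left(-352\right) \left(-40\right) = 14080$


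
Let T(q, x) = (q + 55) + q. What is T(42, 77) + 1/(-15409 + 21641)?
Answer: 866249/6232 ≈ 139.00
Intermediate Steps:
T(q, x) = 55 + 2*q (T(q, x) = (55 + q) + q = 55 + 2*q)
T(42, 77) + 1/(-15409 + 21641) = (55 + 2*42) + 1/(-15409 + 21641) = (55 + 84) + 1/6232 = 139 + 1/6232 = 866249/6232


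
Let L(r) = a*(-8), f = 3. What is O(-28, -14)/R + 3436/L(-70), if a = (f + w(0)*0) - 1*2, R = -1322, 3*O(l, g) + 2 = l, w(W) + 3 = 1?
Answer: -567789/1322 ≈ -429.49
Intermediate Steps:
w(W) = -2 (w(W) = -3 + 1 = -2)
O(l, g) = -⅔ + l/3
a = 1 (a = (3 - 2*0) - 1*2 = (3 + 0) - 2 = 3 - 2 = 1)
L(r) = -8 (L(r) = 1*(-8) = -8)
O(-28, -14)/R + 3436/L(-70) = (-⅔ + (⅓)*(-28))/(-1322) + 3436/(-8) = (-⅔ - 28/3)*(-1/1322) + 3436*(-⅛) = -10*(-1/1322) - 859/2 = 5/661 - 859/2 = -567789/1322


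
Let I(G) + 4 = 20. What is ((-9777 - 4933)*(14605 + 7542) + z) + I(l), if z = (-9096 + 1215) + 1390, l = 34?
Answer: -325788845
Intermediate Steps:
I(G) = 16 (I(G) = -4 + 20 = 16)
z = -6491 (z = -7881 + 1390 = -6491)
((-9777 - 4933)*(14605 + 7542) + z) + I(l) = ((-9777 - 4933)*(14605 + 7542) - 6491) + 16 = (-14710*22147 - 6491) + 16 = (-325782370 - 6491) + 16 = -325788861 + 16 = -325788845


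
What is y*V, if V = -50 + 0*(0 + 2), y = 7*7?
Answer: -2450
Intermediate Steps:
y = 49
V = -50 (V = -50 + 0*2 = -50 + 0 = -50)
y*V = 49*(-50) = -2450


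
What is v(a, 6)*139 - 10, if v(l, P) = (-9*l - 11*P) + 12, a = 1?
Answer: -8767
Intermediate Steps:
v(l, P) = 12 - 11*P - 9*l (v(l, P) = (-11*P - 9*l) + 12 = 12 - 11*P - 9*l)
v(a, 6)*139 - 10 = (12 - 11*6 - 9*1)*139 - 10 = (12 - 66 - 9)*139 - 10 = -63*139 - 10 = -8757 - 10 = -8767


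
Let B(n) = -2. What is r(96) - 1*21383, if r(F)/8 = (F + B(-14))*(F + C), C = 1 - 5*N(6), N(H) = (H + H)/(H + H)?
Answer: 47801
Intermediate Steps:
N(H) = 1 (N(H) = (2*H)/((2*H)) = (2*H)*(1/(2*H)) = 1)
C = -4 (C = 1 - 5*1 = 1 - 5 = -4)
r(F) = 8*(-4 + F)*(-2 + F) (r(F) = 8*((F - 2)*(F - 4)) = 8*((-2 + F)*(-4 + F)) = 8*((-4 + F)*(-2 + F)) = 8*(-4 + F)*(-2 + F))
r(96) - 1*21383 = (64 - 48*96 + 8*96²) - 1*21383 = (64 - 4608 + 8*9216) - 21383 = (64 - 4608 + 73728) - 21383 = 69184 - 21383 = 47801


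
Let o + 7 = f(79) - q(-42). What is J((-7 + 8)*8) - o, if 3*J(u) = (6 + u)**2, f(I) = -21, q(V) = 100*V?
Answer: -12320/3 ≈ -4106.7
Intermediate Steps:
J(u) = (6 + u)**2/3
o = 4172 (o = -7 + (-21 - 100*(-42)) = -7 + (-21 - 1*(-4200)) = -7 + (-21 + 4200) = -7 + 4179 = 4172)
J((-7 + 8)*8) - o = (6 + (-7 + 8)*8)**2/3 - 1*4172 = (6 + 1*8)**2/3 - 4172 = (6 + 8)**2/3 - 4172 = (1/3)*14**2 - 4172 = (1/3)*196 - 4172 = 196/3 - 4172 = -12320/3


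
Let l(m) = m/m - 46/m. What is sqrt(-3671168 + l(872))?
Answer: I*sqrt(174468543015)/218 ≈ 1916.0*I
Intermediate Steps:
l(m) = 1 - 46/m
sqrt(-3671168 + l(872)) = sqrt(-3671168 + (-46 + 872)/872) = sqrt(-3671168 + (1/872)*826) = sqrt(-3671168 + 413/436) = sqrt(-1600628835/436) = I*sqrt(174468543015)/218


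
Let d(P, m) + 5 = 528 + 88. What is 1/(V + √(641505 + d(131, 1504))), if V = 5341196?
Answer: 5831/31144513175 - √160529/14264187034150 ≈ 1.8720e-7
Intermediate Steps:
d(P, m) = 611 (d(P, m) = -5 + (528 + 88) = -5 + 616 = 611)
1/(V + √(641505 + d(131, 1504))) = 1/(5341196 + √(641505 + 611)) = 1/(5341196 + √642116) = 1/(5341196 + 2*√160529)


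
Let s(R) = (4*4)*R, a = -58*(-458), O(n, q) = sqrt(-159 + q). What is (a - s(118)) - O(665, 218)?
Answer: 24676 - sqrt(59) ≈ 24668.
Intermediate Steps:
a = 26564
s(R) = 16*R
(a - s(118)) - O(665, 218) = (26564 - 16*118) - sqrt(-159 + 218) = (26564 - 1*1888) - sqrt(59) = (26564 - 1888) - sqrt(59) = 24676 - sqrt(59)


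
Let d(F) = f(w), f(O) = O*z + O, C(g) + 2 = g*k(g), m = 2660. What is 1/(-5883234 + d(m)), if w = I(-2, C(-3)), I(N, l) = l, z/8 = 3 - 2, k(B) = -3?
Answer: -1/5883171 ≈ -1.6998e-7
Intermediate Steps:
z = 8 (z = 8*(3 - 2) = 8*1 = 8)
C(g) = -2 - 3*g (C(g) = -2 + g*(-3) = -2 - 3*g)
w = 7 (w = -2 - 3*(-3) = -2 + 9 = 7)
f(O) = 9*O (f(O) = O*8 + O = 8*O + O = 9*O)
d(F) = 63 (d(F) = 9*7 = 63)
1/(-5883234 + d(m)) = 1/(-5883234 + 63) = 1/(-5883171) = -1/5883171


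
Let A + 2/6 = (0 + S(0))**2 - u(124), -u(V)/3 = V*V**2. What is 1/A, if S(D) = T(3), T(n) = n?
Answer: 3/17159642 ≈ 1.7483e-7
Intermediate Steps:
S(D) = 3
u(V) = -3*V**3 (u(V) = -3*V*V**2 = -3*V**3)
A = 17159642/3 (A = -1/3 + ((0 + 3)**2 - (-3)*124**3) = -1/3 + (3**2 - (-3)*1906624) = -1/3 + (9 - 1*(-5719872)) = -1/3 + (9 + 5719872) = -1/3 + 5719881 = 17159642/3 ≈ 5.7199e+6)
1/A = 1/(17159642/3) = 3/17159642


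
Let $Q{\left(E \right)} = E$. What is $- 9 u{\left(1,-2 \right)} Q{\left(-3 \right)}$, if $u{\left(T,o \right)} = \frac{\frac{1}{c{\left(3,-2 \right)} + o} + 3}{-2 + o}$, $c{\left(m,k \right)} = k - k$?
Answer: $- \frac{135}{8} \approx -16.875$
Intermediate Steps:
$c{\left(m,k \right)} = 0$
$u{\left(T,o \right)} = \frac{3 + \frac{1}{o}}{-2 + o}$ ($u{\left(T,o \right)} = \frac{\frac{1}{0 + o} + 3}{-2 + o} = \frac{\frac{1}{o} + 3}{-2 + o} = \frac{3 + \frac{1}{o}}{-2 + o}$)
$- 9 u{\left(1,-2 \right)} Q{\left(-3 \right)} = - 9 \frac{1 + 3 \left(-2\right)}{\left(-2\right) \left(-2 - 2\right)} \left(-3\right) = - 9 \left(- \frac{1 - 6}{2 \left(-4\right)}\right) \left(-3\right) = - 9 \left(\left(- \frac{1}{2}\right) \left(- \frac{1}{4}\right) \left(-5\right)\right) \left(-3\right) = \left(-9\right) \left(- \frac{5}{8}\right) \left(-3\right) = \frac{45}{8} \left(-3\right) = - \frac{135}{8}$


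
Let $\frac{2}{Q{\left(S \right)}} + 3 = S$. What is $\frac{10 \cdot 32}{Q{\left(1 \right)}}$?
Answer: $-320$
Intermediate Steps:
$Q{\left(S \right)} = \frac{2}{-3 + S}$
$\frac{10 \cdot 32}{Q{\left(1 \right)}} = \frac{10 \cdot 32}{2 \frac{1}{-3 + 1}} = \frac{320}{2 \frac{1}{-2}} = \frac{320}{2 \left(- \frac{1}{2}\right)} = \frac{320}{-1} = 320 \left(-1\right) = -320$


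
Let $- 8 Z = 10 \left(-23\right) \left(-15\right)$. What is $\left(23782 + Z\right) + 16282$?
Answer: $\frac{158531}{4} \approx 39633.0$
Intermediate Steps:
$Z = - \frac{1725}{4}$ ($Z = - \frac{10 \left(-23\right) \left(-15\right)}{8} = - \frac{\left(-230\right) \left(-15\right)}{8} = \left(- \frac{1}{8}\right) 3450 = - \frac{1725}{4} \approx -431.25$)
$\left(23782 + Z\right) + 16282 = \left(23782 - \frac{1725}{4}\right) + 16282 = \frac{93403}{4} + 16282 = \frac{158531}{4}$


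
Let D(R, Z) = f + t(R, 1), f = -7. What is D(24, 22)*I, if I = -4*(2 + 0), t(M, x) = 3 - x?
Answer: 40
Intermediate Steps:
D(R, Z) = -5 (D(R, Z) = -7 + (3 - 1*1) = -7 + (3 - 1) = -7 + 2 = -5)
I = -8 (I = -4*2 = -8)
D(24, 22)*I = -5*(-8) = 40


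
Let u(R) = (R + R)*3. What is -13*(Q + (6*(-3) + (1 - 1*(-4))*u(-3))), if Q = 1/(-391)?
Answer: 548977/391 ≈ 1404.0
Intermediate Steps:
u(R) = 6*R (u(R) = (2*R)*3 = 6*R)
Q = -1/391 ≈ -0.0025575
-13*(Q + (6*(-3) + (1 - 1*(-4))*u(-3))) = -13*(-1/391 + (6*(-3) + (1 - 1*(-4))*(6*(-3)))) = -13*(-1/391 + (-18 + (1 + 4)*(-18))) = -13*(-1/391 + (-18 + 5*(-18))) = -13*(-1/391 + (-18 - 90)) = -13*(-1/391 - 108) = -13*(-42229/391) = 548977/391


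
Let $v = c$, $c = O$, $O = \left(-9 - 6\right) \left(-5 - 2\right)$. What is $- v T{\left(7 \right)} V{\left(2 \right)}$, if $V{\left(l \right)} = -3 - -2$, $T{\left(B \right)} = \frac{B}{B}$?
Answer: $105$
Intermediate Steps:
$T{\left(B \right)} = 1$
$O = 105$ ($O = \left(-15\right) \left(-7\right) = 105$)
$c = 105$
$v = 105$
$V{\left(l \right)} = -1$ ($V{\left(l \right)} = -3 + 2 = -1$)
$- v T{\left(7 \right)} V{\left(2 \right)} = \left(-1\right) 105 \cdot 1 \left(-1\right) = \left(-105\right) 1 \left(-1\right) = \left(-105\right) \left(-1\right) = 105$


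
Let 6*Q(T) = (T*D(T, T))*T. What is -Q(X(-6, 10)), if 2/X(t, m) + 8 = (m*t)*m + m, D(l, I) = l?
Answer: 1/160385394 ≈ 6.2350e-9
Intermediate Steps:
X(t, m) = 2/(-8 + m + t*m**2) (X(t, m) = 2/(-8 + ((m*t)*m + m)) = 2/(-8 + (t*m**2 + m)) = 2/(-8 + (m + t*m**2)) = 2/(-8 + m + t*m**2))
Q(T) = T**3/6 (Q(T) = ((T*T)*T)/6 = (T**2*T)/6 = T**3/6)
-Q(X(-6, 10)) = -(2/(-8 + 10 - 6*10**2))**3/6 = -(2/(-8 + 10 - 6*100))**3/6 = -(2/(-8 + 10 - 600))**3/6 = -(2/(-598))**3/6 = -(2*(-1/598))**3/6 = -(-1/299)**3/6 = -(-1)/(6*26730899) = -1*(-1/160385394) = 1/160385394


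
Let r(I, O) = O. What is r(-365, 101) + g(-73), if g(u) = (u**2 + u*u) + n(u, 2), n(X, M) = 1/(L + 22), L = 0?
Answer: 236699/22 ≈ 10759.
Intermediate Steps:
n(X, M) = 1/22 (n(X, M) = 1/(0 + 22) = 1/22)
g(u) = 1/22 + 2*u**2 (g(u) = (u**2 + u*u) + 1/22 = (u**2 + u**2) + 1/22 = 2*u**2 + 1/22 = 1/22 + 2*u**2)
r(-365, 101) + g(-73) = 101 + (1/22 + 2*(-73)**2) = 101 + (1/22 + 2*5329) = 101 + (1/22 + 10658) = 101 + 234477/22 = 236699/22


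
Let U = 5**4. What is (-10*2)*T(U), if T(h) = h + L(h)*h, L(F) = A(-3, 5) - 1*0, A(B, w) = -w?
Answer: 50000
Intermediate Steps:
L(F) = -5 (L(F) = -1*5 - 1*0 = -5 + 0 = -5)
U = 625
T(h) = -4*h (T(h) = h - 5*h = -4*h)
(-10*2)*T(U) = (-10*2)*(-4*625) = -5*4*(-2500) = -20*(-2500) = 50000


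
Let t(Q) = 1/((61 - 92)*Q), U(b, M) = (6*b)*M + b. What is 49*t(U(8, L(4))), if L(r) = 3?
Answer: -49/4712 ≈ -0.010399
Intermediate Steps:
U(b, M) = b + 6*M*b (U(b, M) = 6*M*b + b = b + 6*M*b)
t(Q) = -1/(31*Q) (t(Q) = 1/((-31)*Q) = -1/(31*Q))
49*t(U(8, L(4))) = 49*(-1/(8*(1 + 6*3))/31) = 49*(-1/(8*(1 + 18))/31) = 49*(-1/(31*(8*19))) = 49*(-1/31/152) = 49*(-1/31*1/152) = 49*(-1/4712) = -49/4712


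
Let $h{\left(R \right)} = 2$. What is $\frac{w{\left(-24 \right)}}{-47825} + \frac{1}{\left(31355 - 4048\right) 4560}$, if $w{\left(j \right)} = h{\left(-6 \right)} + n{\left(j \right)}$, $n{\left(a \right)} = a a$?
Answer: $- \frac{14394493187}{1191033034800} \approx -0.012086$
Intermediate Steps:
$n{\left(a \right)} = a^{2}$
$w{\left(j \right)} = 2 + j^{2}$
$\frac{w{\left(-24 \right)}}{-47825} + \frac{1}{\left(31355 - 4048\right) 4560} = \frac{2 + \left(-24\right)^{2}}{-47825} + \frac{1}{\left(31355 - 4048\right) 4560} = \left(2 + 576\right) \left(- \frac{1}{47825}\right) + \frac{1}{31355 - 4048} \cdot \frac{1}{4560} = 578 \left(- \frac{1}{47825}\right) + \frac{1}{27307} \cdot \frac{1}{4560} = - \frac{578}{47825} + \frac{1}{27307} \cdot \frac{1}{4560} = - \frac{578}{47825} + \frac{1}{124519920} = - \frac{14394493187}{1191033034800}$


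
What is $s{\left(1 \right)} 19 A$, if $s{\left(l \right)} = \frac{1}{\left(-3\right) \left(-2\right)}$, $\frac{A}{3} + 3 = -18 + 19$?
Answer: $-19$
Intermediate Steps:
$A = -6$ ($A = -9 + 3 \left(-18 + 19\right) = -9 + 3 \cdot 1 = -9 + 3 = -6$)
$s{\left(l \right)} = \frac{1}{6}$
$s{\left(1 \right)} 19 A = \frac{1}{6} \cdot 19 \left(-6\right) = \frac{19}{6} \left(-6\right) = -19$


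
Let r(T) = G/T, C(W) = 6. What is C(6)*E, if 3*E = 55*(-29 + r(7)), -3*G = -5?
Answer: -66440/21 ≈ -3163.8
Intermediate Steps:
G = 5/3 (G = -⅓*(-5) = 5/3 ≈ 1.6667)
r(T) = 5/(3*T)
E = -33220/63 (E = (55*(-29 + (5/3)/7))/3 = (55*(-29 + (5/3)*(⅐)))/3 = (55*(-29 + 5/21))/3 = (55*(-604/21))/3 = (⅓)*(-33220/21) = -33220/63 ≈ -527.30)
C(6)*E = 6*(-33220/63) = -66440/21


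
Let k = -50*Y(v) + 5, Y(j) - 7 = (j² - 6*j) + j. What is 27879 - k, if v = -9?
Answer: 34524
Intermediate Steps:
Y(j) = 7 + j² - 5*j (Y(j) = 7 + ((j² - 6*j) + j) = 7 + (j² - 5*j) = 7 + j² - 5*j)
k = -6645 (k = -50*(7 + (-9)² - 5*(-9)) + 5 = -50*(7 + 81 + 45) + 5 = -50*133 + 5 = -6650 + 5 = -6645)
27879 - k = 27879 - 1*(-6645) = 27879 + 6645 = 34524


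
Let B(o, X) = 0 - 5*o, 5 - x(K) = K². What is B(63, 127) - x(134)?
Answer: 17636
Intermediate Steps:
x(K) = 5 - K²
B(o, X) = -5*o
B(63, 127) - x(134) = -5*63 - (5 - 1*134²) = -315 - (5 - 1*17956) = -315 - (5 - 17956) = -315 - 1*(-17951) = -315 + 17951 = 17636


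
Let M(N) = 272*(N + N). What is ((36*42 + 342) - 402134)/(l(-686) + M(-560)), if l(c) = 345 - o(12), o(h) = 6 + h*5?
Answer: 400280/304361 ≈ 1.3151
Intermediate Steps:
o(h) = 6 + 5*h
l(c) = 279 (l(c) = 345 - (6 + 5*12) = 345 - (6 + 60) = 345 - 1*66 = 345 - 66 = 279)
M(N) = 544*N (M(N) = 272*(2*N) = 544*N)
((36*42 + 342) - 402134)/(l(-686) + M(-560)) = ((36*42 + 342) - 402134)/(279 + 544*(-560)) = ((1512 + 342) - 402134)/(279 - 304640) = (1854 - 402134)/(-304361) = -400280*(-1/304361) = 400280/304361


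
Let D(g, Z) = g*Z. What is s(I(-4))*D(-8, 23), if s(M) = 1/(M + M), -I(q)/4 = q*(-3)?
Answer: 23/12 ≈ 1.9167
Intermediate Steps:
D(g, Z) = Z*g
I(q) = 12*q (I(q) = -4*q*(-3) = -(-12)*q = 12*q)
s(M) = 1/(2*M)
s(I(-4))*D(-8, 23) = (1/(2*((12*(-4)))))*(23*(-8)) = ((½)/(-48))*(-184) = ((½)*(-1/48))*(-184) = -1/96*(-184) = 23/12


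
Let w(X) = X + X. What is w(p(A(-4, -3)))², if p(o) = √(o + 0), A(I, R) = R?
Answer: -12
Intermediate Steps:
p(o) = √o
w(X) = 2*X
w(p(A(-4, -3)))² = (2*√(-3))² = (2*(I*√3))² = (2*I*√3)² = -12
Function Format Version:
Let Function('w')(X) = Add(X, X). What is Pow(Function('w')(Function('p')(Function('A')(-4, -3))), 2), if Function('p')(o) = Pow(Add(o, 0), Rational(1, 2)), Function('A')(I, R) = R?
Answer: -12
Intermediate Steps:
Function('p')(o) = Pow(o, Rational(1, 2))
Function('w')(X) = Mul(2, X)
Pow(Function('w')(Function('p')(Function('A')(-4, -3))), 2) = Pow(Mul(2, Pow(-3, Rational(1, 2))), 2) = Pow(Mul(2, Mul(I, Pow(3, Rational(1, 2)))), 2) = Pow(Mul(2, I, Pow(3, Rational(1, 2))), 2) = -12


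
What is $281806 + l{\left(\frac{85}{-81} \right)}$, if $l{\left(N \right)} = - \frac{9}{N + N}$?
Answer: $\frac{47907749}{170} \approx 2.8181 \cdot 10^{5}$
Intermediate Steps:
$l{\left(N \right)} = - \frac{9}{2 N}$
$281806 + l{\left(\frac{85}{-81} \right)} = 281806 - \frac{9}{2 \frac{85}{-81}} = 281806 - \frac{9}{2 \cdot 85 \left(- \frac{1}{81}\right)} = 281806 - \frac{9}{2 \left(- \frac{85}{81}\right)} = 281806 - - \frac{729}{170} = 281806 + \frac{729}{170} = \frac{47907749}{170}$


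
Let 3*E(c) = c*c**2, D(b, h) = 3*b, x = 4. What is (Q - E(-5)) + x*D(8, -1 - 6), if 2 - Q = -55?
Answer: 584/3 ≈ 194.67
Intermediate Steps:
Q = 57 (Q = 2 - 1*(-55) = 2 + 55 = 57)
E(c) = c**3/3 (E(c) = (c*c**2)/3 = c**3/3)
(Q - E(-5)) + x*D(8, -1 - 6) = (57 - (-5)**3/3) + 4*(3*8) = (57 - (-125)/3) + 4*24 = (57 - 1*(-125/3)) + 96 = (57 + 125/3) + 96 = 296/3 + 96 = 584/3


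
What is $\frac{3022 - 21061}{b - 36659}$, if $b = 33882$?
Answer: $\frac{18039}{2777} \approx 6.4959$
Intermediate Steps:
$\frac{3022 - 21061}{b - 36659} = \frac{3022 - 21061}{33882 - 36659} = - \frac{18039}{-2777} = \left(-18039\right) \left(- \frac{1}{2777}\right) = \frac{18039}{2777}$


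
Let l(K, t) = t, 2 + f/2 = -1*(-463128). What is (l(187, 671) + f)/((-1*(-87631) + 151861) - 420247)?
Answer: -926923/180755 ≈ -5.1281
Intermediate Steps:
f = 926252 (f = -4 + 2*(-1*(-463128)) = -4 + 2*463128 = -4 + 926256 = 926252)
(l(187, 671) + f)/((-1*(-87631) + 151861) - 420247) = (671 + 926252)/((-1*(-87631) + 151861) - 420247) = 926923/((87631 + 151861) - 420247) = 926923/(239492 - 420247) = 926923/(-180755) = 926923*(-1/180755) = -926923/180755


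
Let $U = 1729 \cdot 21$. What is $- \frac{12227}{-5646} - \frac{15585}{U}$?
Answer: $\frac{118652411}{68333538} \approx 1.7364$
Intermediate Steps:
$U = 36309$
$- \frac{12227}{-5646} - \frac{15585}{U} = - \frac{12227}{-5646} - \frac{15585}{36309} = \left(-12227\right) \left(- \frac{1}{5646}\right) - \frac{5195}{12103} = \frac{12227}{5646} - \frac{5195}{12103} = \frac{118652411}{68333538}$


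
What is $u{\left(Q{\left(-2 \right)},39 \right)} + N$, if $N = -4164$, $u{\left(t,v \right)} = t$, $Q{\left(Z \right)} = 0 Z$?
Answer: $-4164$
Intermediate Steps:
$Q{\left(Z \right)} = 0$
$u{\left(Q{\left(-2 \right)},39 \right)} + N = 0 - 4164 = -4164$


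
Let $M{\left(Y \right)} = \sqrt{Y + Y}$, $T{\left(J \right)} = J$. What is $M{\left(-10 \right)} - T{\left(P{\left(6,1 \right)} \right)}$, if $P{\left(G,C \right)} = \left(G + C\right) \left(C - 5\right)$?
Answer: $28 + 2 i \sqrt{5} \approx 28.0 + 4.4721 i$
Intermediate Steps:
$P{\left(G,C \right)} = \left(-5 + C\right) \left(C + G\right)$ ($P{\left(G,C \right)} = \left(C + G\right) \left(-5 + C\right) = \left(-5 + C\right) \left(C + G\right)$)
$M{\left(Y \right)} = \sqrt{2} \sqrt{Y}$ ($M{\left(Y \right)} = \sqrt{2 Y} = \sqrt{2} \sqrt{Y}$)
$M{\left(-10 \right)} - T{\left(P{\left(6,1 \right)} \right)} = \sqrt{2} \sqrt{-10} - \left(1^{2} - 5 - 30 + 1 \cdot 6\right) = \sqrt{2} i \sqrt{10} - \left(1 - 5 - 30 + 6\right) = 2 i \sqrt{5} - -28 = 2 i \sqrt{5} + 28 = 28 + 2 i \sqrt{5}$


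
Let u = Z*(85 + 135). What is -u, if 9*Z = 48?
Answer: -3520/3 ≈ -1173.3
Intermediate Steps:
Z = 16/3 (Z = (⅑)*48 = 16/3 ≈ 5.3333)
u = 3520/3 (u = 16*(85 + 135)/3 = (16/3)*220 = 3520/3 ≈ 1173.3)
-u = -1*3520/3 = -3520/3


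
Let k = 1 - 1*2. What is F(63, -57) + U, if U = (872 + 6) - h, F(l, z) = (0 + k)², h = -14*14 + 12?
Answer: 1063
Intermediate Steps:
h = -184 (h = -196 + 12 = -184)
k = -1 (k = 1 - 2 = -1)
F(l, z) = 1 (F(l, z) = (0 - 1)² = (-1)² = 1)
U = 1062 (U = (872 + 6) - 1*(-184) = 878 + 184 = 1062)
F(63, -57) + U = 1 + 1062 = 1063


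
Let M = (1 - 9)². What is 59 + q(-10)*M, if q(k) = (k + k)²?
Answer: 25659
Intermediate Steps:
q(k) = 4*k² (q(k) = (2*k)² = 4*k²)
M = 64 (M = (-8)² = 64)
59 + q(-10)*M = 59 + (4*(-10)²)*64 = 59 + (4*100)*64 = 59 + 400*64 = 59 + 25600 = 25659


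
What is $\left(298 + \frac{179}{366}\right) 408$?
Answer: $\frac{7428796}{61} \approx 1.2178 \cdot 10^{5}$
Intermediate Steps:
$\left(298 + \frac{179}{366}\right) 408 = \frac{109247}{366} \cdot 408 = \frac{7428796}{61}$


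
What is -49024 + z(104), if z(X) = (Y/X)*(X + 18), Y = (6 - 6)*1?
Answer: -49024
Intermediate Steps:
Y = 0 (Y = 0*1 = 0)
z(X) = 0 (z(X) = (0/X)*(X + 18) = 0*(18 + X) = 0)
-49024 + z(104) = -49024 + 0 = -49024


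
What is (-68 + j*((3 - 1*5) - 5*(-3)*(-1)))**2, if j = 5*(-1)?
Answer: 289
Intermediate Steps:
j = -5
(-68 + j*((3 - 1*5) - 5*(-3)*(-1)))**2 = (-68 - 5*((3 - 1*5) - 5*(-3)*(-1)))**2 = (-68 - 5*((3 - 5) + 15*(-1)))**2 = (-68 - 5*(-2 - 15))**2 = (-68 - 5*(-17))**2 = (-68 + 85)**2 = 17**2 = 289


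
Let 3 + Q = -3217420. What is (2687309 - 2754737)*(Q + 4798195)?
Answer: -106588294416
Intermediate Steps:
Q = -3217423 (Q = -3 - 3217420 = -3217423)
(2687309 - 2754737)*(Q + 4798195) = (2687309 - 2754737)*(-3217423 + 4798195) = -67428*1580772 = -106588294416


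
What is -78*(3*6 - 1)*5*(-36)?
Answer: 238680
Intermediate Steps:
-78*(3*6 - 1)*5*(-36) = -78*(18 - 1)*5*(-36) = -1326*5*(-36) = -78*85*(-36) = -6630*(-36) = 238680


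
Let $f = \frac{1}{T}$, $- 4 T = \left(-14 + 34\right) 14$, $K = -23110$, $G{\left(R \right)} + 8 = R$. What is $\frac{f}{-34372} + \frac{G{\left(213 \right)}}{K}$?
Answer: $- \frac{49321509}{5560358440} \approx -0.0088702$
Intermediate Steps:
$G{\left(R \right)} = -8 + R$
$T = -70$ ($T = - \frac{\left(-14 + 34\right) 14}{4} = - \frac{20 \cdot 14}{4} = \left(- \frac{1}{4}\right) 280 = -70$)
$f = - \frac{1}{70}$ ($f = \frac{1}{-70} = - \frac{1}{70} \approx -0.014286$)
$\frac{f}{-34372} + \frac{G{\left(213 \right)}}{K} = - \frac{1}{70 \left(-34372\right)} + \frac{-8 + 213}{-23110} = \left(- \frac{1}{70}\right) \left(- \frac{1}{34372}\right) + 205 \left(- \frac{1}{23110}\right) = \frac{1}{2406040} - \frac{41}{4622} = - \frac{49321509}{5560358440}$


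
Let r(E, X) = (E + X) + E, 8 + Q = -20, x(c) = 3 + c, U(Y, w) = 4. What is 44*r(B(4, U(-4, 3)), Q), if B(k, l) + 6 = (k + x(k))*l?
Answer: 2112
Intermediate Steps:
B(k, l) = -6 + l*(3 + 2*k) (B(k, l) = -6 + (k + (3 + k))*l = -6 + (3 + 2*k)*l = -6 + l*(3 + 2*k))
Q = -28 (Q = -8 - 20 = -28)
r(E, X) = X + 2*E
44*r(B(4, U(-4, 3)), Q) = 44*(-28 + 2*(-6 + 4*4 + 4*(3 + 4))) = 44*(-28 + 2*(-6 + 16 + 4*7)) = 44*(-28 + 2*(-6 + 16 + 28)) = 44*(-28 + 2*38) = 44*(-28 + 76) = 44*48 = 2112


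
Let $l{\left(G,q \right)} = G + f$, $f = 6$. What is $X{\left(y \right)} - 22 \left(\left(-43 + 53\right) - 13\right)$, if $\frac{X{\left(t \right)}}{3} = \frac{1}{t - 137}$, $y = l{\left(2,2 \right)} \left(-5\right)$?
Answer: $\frac{3893}{59} \approx 65.983$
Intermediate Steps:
$l{\left(G,q \right)} = 6 + G$ ($l{\left(G,q \right)} = G + 6 = 6 + G$)
$y = -40$ ($y = \left(6 + 2\right) \left(-5\right) = 8 \left(-5\right) = -40$)
$X{\left(t \right)} = \frac{3}{-137 + t}$ ($X{\left(t \right)} = \frac{3}{t - 137} = \frac{3}{-137 + t}$)
$X{\left(y \right)} - 22 \left(\left(-43 + 53\right) - 13\right) = \frac{3}{-137 - 40} - 22 \left(\left(-43 + 53\right) - 13\right) = \frac{3}{-177} - 22 \left(10 - 13\right) = 3 \left(- \frac{1}{177}\right) - 22 \left(-3\right) = - \frac{1}{59} - -66 = - \frac{1}{59} + 66 = \frac{3893}{59}$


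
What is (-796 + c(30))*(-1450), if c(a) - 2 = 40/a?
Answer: 3448100/3 ≈ 1.1494e+6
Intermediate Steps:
c(a) = 2 + 40/a
(-796 + c(30))*(-1450) = (-796 + (2 + 40/30))*(-1450) = (-796 + (2 + 40*(1/30)))*(-1450) = (-796 + (2 + 4/3))*(-1450) = (-796 + 10/3)*(-1450) = -2378/3*(-1450) = 3448100/3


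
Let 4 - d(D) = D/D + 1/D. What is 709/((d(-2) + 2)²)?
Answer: 2836/121 ≈ 23.438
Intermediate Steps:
d(D) = 3 - 1/D (d(D) = 4 - (D/D + 1/D) = 4 - (1 + 1/D) = 4 + (-1 - 1/D) = 3 - 1/D)
709/((d(-2) + 2)²) = 709/(((3 - 1/(-2)) + 2)²) = 709/(((3 - 1*(-½)) + 2)²) = 709/(((3 + ½) + 2)²) = 709/((7/2 + 2)²) = 709/((11/2)²) = 709/(121/4) = 709*(4/121) = 2836/121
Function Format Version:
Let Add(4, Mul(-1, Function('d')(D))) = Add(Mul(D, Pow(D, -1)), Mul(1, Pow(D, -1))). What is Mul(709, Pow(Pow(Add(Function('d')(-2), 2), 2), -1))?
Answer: Rational(2836, 121) ≈ 23.438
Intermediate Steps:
Function('d')(D) = Add(3, Mul(-1, Pow(D, -1))) (Function('d')(D) = Add(4, Mul(-1, Add(Mul(D, Pow(D, -1)), Mul(1, Pow(D, -1))))) = Add(4, Mul(-1, Add(1, Pow(D, -1)))) = Add(4, Add(-1, Mul(-1, Pow(D, -1)))) = Add(3, Mul(-1, Pow(D, -1))))
Mul(709, Pow(Pow(Add(Function('d')(-2), 2), 2), -1)) = Mul(709, Pow(Pow(Add(Add(3, Mul(-1, Pow(-2, -1))), 2), 2), -1)) = Mul(709, Pow(Pow(Add(Add(3, Mul(-1, Rational(-1, 2))), 2), 2), -1)) = Mul(709, Pow(Pow(Add(Add(3, Rational(1, 2)), 2), 2), -1)) = Mul(709, Pow(Pow(Add(Rational(7, 2), 2), 2), -1)) = Mul(709, Pow(Pow(Rational(11, 2), 2), -1)) = Mul(709, Pow(Rational(121, 4), -1)) = Mul(709, Rational(4, 121)) = Rational(2836, 121)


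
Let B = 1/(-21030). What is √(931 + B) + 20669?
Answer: 20669 + √411744876870/21030 ≈ 20700.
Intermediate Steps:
B = -1/21030 ≈ -4.7551e-5
√(931 + B) + 20669 = √(931 - 1/21030) + 20669 = √(19578929/21030) + 20669 = √411744876870/21030 + 20669 = 20669 + √411744876870/21030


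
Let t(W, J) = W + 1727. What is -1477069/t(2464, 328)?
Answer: -134279/381 ≈ -352.44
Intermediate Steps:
t(W, J) = 1727 + W
-1477069/t(2464, 328) = -1477069/(1727 + 2464) = -1477069/4191 = -1477069*1/4191 = -134279/381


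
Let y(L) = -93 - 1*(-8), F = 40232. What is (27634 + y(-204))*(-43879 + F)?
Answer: -100471203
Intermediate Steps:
y(L) = -85 (y(L) = -93 + 8 = -85)
(27634 + y(-204))*(-43879 + F) = (27634 - 85)*(-43879 + 40232) = 27549*(-3647) = -100471203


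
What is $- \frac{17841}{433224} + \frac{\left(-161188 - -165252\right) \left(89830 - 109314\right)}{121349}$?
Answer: $- \frac{11435376860711}{17523766392} \approx -652.56$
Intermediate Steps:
$- \frac{17841}{433224} + \frac{\left(-161188 - -165252\right) \left(89830 - 109314\right)}{121349} = \left(-17841\right) \frac{1}{433224} + \left(-161188 + 165252\right) \left(-19484\right) \frac{1}{121349} = - \frac{5947}{144408} + 4064 \left(-19484\right) \frac{1}{121349} = - \frac{5947}{144408} - \frac{79182976}{121349} = - \frac{11435376860711}{17523766392}$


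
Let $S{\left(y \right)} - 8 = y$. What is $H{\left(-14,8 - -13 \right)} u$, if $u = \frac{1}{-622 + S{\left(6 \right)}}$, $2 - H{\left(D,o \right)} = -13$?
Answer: $- \frac{15}{608} \approx -0.024671$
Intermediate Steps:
$H{\left(D,o \right)} = 15$ ($H{\left(D,o \right)} = 2 - -13 = 2 + 13 = 15$)
$S{\left(y \right)} = 8 + y$
$u = - \frac{1}{608}$ ($u = \frac{1}{-622 + \left(8 + 6\right)} = \frac{1}{-622 + 14} = \frac{1}{-608} = - \frac{1}{608} \approx -0.0016447$)
$H{\left(-14,8 - -13 \right)} u = 15 \left(- \frac{1}{608}\right) = - \frac{15}{608}$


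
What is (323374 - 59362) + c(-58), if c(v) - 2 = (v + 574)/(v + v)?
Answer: 7656277/29 ≈ 2.6401e+5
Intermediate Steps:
c(v) = 2 + (574 + v)/(2*v) (c(v) = 2 + (v + 574)/(v + v) = 2 + (574 + v)/((2*v)) = 2 + (574 + v)*(1/(2*v)) = 2 + (574 + v)/(2*v))
(323374 - 59362) + c(-58) = (323374 - 59362) + (5/2 + 287/(-58)) = 264012 + (5/2 + 287*(-1/58)) = 264012 + (5/2 - 287/58) = 264012 - 71/29 = 7656277/29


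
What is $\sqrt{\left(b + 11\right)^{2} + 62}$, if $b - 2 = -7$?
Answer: $7 \sqrt{2} \approx 9.8995$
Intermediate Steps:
$b = -5$ ($b = 2 - 7 = -5$)
$\sqrt{\left(b + 11\right)^{2} + 62} = \sqrt{\left(-5 + 11\right)^{2} + 62} = \sqrt{6^{2} + 62} = \sqrt{36 + 62} = \sqrt{98} = 7 \sqrt{2}$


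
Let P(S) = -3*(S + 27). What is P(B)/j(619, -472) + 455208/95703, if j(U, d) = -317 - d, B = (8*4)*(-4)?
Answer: 33185083/4944655 ≈ 6.7113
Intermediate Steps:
B = -128 (B = 32*(-4) = -128)
P(S) = -81 - 3*S (P(S) = -3*(27 + S) = -81 - 3*S)
P(B)/j(619, -472) + 455208/95703 = (-81 - 3*(-128))/(-317 - 1*(-472)) + 455208/95703 = (-81 + 384)/(-317 + 472) + 455208*(1/95703) = 303/155 + 151736/31901 = 33185083/4944655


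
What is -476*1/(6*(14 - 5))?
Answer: -238/27 ≈ -8.8148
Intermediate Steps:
-476*1/(6*(14 - 5)) = -476/(6*9) = -476/54 = -476*1/54 = -238/27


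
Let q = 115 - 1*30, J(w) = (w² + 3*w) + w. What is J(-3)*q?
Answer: -255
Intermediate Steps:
J(w) = w² + 4*w
q = 85 (q = 115 - 30 = 85)
J(-3)*q = -3*(4 - 3)*85 = -3*1*85 = -3*85 = -255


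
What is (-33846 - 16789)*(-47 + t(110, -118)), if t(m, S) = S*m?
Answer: 659622145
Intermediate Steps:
(-33846 - 16789)*(-47 + t(110, -118)) = (-33846 - 16789)*(-47 - 118*110) = -50635*(-47 - 12980) = -50635*(-13027) = 659622145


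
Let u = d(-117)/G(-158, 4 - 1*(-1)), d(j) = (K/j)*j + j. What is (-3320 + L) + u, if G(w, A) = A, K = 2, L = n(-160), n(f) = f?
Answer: -3503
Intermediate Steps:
L = -160
d(j) = 2 + j (d(j) = (2/j)*j + j = 2 + j)
u = -23 (u = (2 - 117)/(4 - 1*(-1)) = -115/(4 + 1) = -115/5 = -115*1/5 = -23)
(-3320 + L) + u = (-3320 - 160) - 23 = -3480 - 23 = -3503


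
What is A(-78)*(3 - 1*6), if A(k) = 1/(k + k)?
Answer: 1/52 ≈ 0.019231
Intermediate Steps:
A(k) = 1/(2*k)
A(-78)*(3 - 1*6) = ((½)/(-78))*(3 - 1*6) = ((½)*(-1/78))*(3 - 6) = -1/156*(-3) = 1/52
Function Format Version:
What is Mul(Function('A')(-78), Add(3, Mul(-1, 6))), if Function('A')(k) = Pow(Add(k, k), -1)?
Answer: Rational(1, 52) ≈ 0.019231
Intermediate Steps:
Function('A')(k) = Mul(Rational(1, 2), Pow(k, -1)) (Function('A')(k) = Pow(Mul(2, k), -1) = Mul(Rational(1, 2), Pow(k, -1)))
Mul(Function('A')(-78), Add(3, Mul(-1, 6))) = Mul(Mul(Rational(1, 2), Pow(-78, -1)), Add(3, Mul(-1, 6))) = Mul(Mul(Rational(1, 2), Rational(-1, 78)), Add(3, -6)) = Mul(Rational(-1, 156), -3) = Rational(1, 52)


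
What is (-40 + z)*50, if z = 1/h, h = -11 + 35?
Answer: -23975/12 ≈ -1997.9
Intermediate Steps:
h = 24
z = 1/24 ≈ 0.041667
(-40 + z)*50 = (-40 + 1/24)*50 = -959/24*50 = -23975/12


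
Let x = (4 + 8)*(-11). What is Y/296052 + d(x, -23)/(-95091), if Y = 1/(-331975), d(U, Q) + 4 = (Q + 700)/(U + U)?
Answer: 14193536912923/205605853332125400 ≈ 6.9033e-5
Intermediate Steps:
x = -132 (x = 12*(-11) = -132)
d(U, Q) = -4 + (700 + Q)/(2*U) (d(U, Q) = -4 + (Q + 700)/(U + U) = -4 + (700 + Q)/((2*U)) = -4 + (700 + Q)*(1/(2*U)) = -4 + (700 + Q)/(2*U))
Y = -1/331975 ≈ -3.0123e-6
Y/296052 + d(x, -23)/(-95091) = -1/331975/296052 + ((½)*(700 - 23 - 8*(-132))/(-132))/(-95091) = -1/331975*1/296052 + ((½)*(-1/132)*(700 - 23 + 1056))*(-1/95091) = -1/98281862700 + ((½)*(-1/132)*1733)*(-1/95091) = -1/98281862700 - 1733/264*(-1/95091) = -1/98281862700 + 1733/25104024 = 14193536912923/205605853332125400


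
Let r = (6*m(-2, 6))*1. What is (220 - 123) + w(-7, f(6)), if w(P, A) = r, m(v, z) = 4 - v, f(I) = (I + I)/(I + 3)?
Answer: 133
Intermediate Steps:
f(I) = 2*I/(3 + I) (f(I) = (2*I)/(3 + I) = 2*I/(3 + I))
r = 36 (r = (6*(4 - 1*(-2)))*1 = (6*(4 + 2))*1 = (6*6)*1 = 36*1 = 36)
w(P, A) = 36
(220 - 123) + w(-7, f(6)) = (220 - 123) + 36 = 97 + 36 = 133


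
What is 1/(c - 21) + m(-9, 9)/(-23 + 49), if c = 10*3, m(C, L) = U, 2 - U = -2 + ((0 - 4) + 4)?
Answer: 31/117 ≈ 0.26496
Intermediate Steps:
U = 4 (U = 2 - (-2 + ((0 - 4) + 4)) = 2 - (-2 + (-4 + 4)) = 2 - (-2 + 0) = 2 - 1*(-2) = 2 + 2 = 4)
m(C, L) = 4
c = 30
1/(c - 21) + m(-9, 9)/(-23 + 49) = 1/(30 - 21) + 4/(-23 + 49) = 1/9 + 4/26 = ⅑ + (1/26)*4 = ⅑ + 2/13 = 31/117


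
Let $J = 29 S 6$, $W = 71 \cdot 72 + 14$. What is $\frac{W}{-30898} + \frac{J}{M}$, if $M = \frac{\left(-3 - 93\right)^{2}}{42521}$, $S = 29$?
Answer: $\frac{552454790521}{23729664} \approx 23281.0$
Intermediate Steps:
$W = 5126$ ($W = 5112 + 14 = 5126$)
$M = \frac{9216}{42521}$ ($M = \left(-96\right)^{2} \cdot \frac{1}{42521} = 9216 \cdot \frac{1}{42521} = \frac{9216}{42521} \approx 0.21674$)
$J = 5046$ ($J = 29 \cdot 29 \cdot 6 = 841 \cdot 6 = 5046$)
$\frac{W}{-30898} + \frac{J}{M} = \frac{5126}{-30898} + \frac{5046}{\frac{9216}{42521}} = 5126 \left(- \frac{1}{30898}\right) + 5046 \cdot \frac{42521}{9216} = - \frac{2563}{15449} + \frac{35760161}{1536} = \frac{552454790521}{23729664}$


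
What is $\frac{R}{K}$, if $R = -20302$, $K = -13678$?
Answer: $\frac{10151}{6839} \approx 1.4843$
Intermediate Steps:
$\frac{R}{K} = - \frac{20302}{-13678} = \left(-20302\right) \left(- \frac{1}{13678}\right) = \frac{10151}{6839}$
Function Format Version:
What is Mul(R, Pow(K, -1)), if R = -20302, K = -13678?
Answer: Rational(10151, 6839) ≈ 1.4843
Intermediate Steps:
Mul(R, Pow(K, -1)) = Mul(-20302, Pow(-13678, -1)) = Mul(-20302, Rational(-1, 13678)) = Rational(10151, 6839)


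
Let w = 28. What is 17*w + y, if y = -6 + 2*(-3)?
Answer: 464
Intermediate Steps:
y = -12 (y = -6 - 6 = -12)
17*w + y = 17*28 - 12 = 476 - 12 = 464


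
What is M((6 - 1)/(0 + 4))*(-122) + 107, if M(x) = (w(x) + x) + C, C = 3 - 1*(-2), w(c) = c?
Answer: -808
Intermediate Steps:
C = 5 (C = 3 + 2 = 5)
M(x) = 5 + 2*x (M(x) = (x + x) + 5 = 2*x + 5 = 5 + 2*x)
M((6 - 1)/(0 + 4))*(-122) + 107 = (5 + 2*((6 - 1)/(0 + 4)))*(-122) + 107 = (5 + 2*(5/4))*(-122) + 107 = (5 + 5/2)*(-122) + 107 = (15/2)*(-122) + 107 = -915 + 107 = -808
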